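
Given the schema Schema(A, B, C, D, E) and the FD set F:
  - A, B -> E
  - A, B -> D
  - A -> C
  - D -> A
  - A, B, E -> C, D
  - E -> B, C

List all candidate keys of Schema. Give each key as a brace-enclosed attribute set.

{A, B}, {A, E}, {B, D}, {D, E}

{A, B}⁺ = {A, B, C, D, E} — all of the relation — so {A, B} is a candidate key.
{A, E}⁺ = {A, B, C, D, E} — all of the relation — so {A, E} is a candidate key.
{B, D}⁺ = {A, B, C, D, E} — all of the relation — so {B, D} is a candidate key.
{D, E}⁺ = {A, B, C, D, E} — all of the relation — so {D, E} is a candidate key.
Any other superkey properly contains one of these, so there are no further candidate keys.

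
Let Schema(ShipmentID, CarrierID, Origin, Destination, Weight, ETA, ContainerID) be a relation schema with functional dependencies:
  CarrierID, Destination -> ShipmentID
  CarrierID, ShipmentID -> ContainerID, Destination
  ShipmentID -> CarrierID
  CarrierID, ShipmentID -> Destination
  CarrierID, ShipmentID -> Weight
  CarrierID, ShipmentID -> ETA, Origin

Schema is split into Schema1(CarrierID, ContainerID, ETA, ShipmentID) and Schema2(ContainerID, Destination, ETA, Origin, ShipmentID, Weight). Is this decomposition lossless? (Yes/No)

Yes

Common attributes: {ContainerID, ETA, ShipmentID}; their closure is {CarrierID, ContainerID, Destination, ETA, Origin, ShipmentID, Weight}.
This includes all of Schema1, so the common attributes are a superkey of Schema1 — the join is lossless.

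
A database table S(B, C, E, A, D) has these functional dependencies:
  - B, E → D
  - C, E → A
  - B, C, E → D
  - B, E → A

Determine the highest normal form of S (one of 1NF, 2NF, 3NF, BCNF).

1NF

Candidate key: {B, C, E}. Prime attributes: {B, C, E}.
B, E → D breaks BCNF: {B, E}⁺ = {A, B, D, E}, so {B, E} is not a superkey.
B, E → D has non-prime {D} on the right and a non-superkey on the left, so 3NF fails.
{B, E} is a proper subset of the key {B, C, E}, and {B, E}⁺ contains the non-prime attributes {A, D} — a partial dependency, so 2NF is violated.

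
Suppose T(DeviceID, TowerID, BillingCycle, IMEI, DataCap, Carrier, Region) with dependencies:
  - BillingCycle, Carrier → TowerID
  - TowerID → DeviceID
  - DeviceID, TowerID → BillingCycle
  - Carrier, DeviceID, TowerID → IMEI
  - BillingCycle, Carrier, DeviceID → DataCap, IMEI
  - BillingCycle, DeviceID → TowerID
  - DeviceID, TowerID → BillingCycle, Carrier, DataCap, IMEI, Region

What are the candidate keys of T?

{TowerID} is a candidate key since {TowerID}⁺ = {BillingCycle, Carrier, DataCap, DeviceID, IMEI, Region, TowerID} covers every attribute.
{BillingCycle, Carrier} is a candidate key since {BillingCycle, Carrier}⁺ = {BillingCycle, Carrier, DataCap, DeviceID, IMEI, Region, TowerID} covers every attribute.
{BillingCycle, DeviceID} is a candidate key since {BillingCycle, DeviceID}⁺ = {BillingCycle, Carrier, DataCap, DeviceID, IMEI, Region, TowerID} covers every attribute.
These are minimal and exhaustive — every other superkey contains one of them.

{BillingCycle, Carrier}, {BillingCycle, DeviceID}, {TowerID}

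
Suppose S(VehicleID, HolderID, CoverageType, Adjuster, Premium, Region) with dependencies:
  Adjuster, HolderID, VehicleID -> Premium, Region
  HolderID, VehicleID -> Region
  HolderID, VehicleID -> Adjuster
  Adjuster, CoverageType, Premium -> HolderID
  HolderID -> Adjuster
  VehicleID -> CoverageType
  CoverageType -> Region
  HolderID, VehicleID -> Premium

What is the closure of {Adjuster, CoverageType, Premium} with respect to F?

Start with {Adjuster, CoverageType, Premium}.
Adjuster, CoverageType, Premium -> HolderID applies; add {HolderID} → now {Adjuster, CoverageType, HolderID, Premium}.
CoverageType -> Region applies; add {Region} → now {Adjuster, CoverageType, HolderID, Premium, Region}.
No further FD applies.

{Adjuster, CoverageType, HolderID, Premium, Region}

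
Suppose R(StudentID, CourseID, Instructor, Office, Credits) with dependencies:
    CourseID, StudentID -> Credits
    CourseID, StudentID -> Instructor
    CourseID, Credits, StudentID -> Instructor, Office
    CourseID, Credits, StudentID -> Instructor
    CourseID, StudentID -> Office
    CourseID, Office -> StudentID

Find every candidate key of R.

{CourseID} never appears on the right of any FD, so every key must include it.
{CourseID, Office}⁺ = {CourseID, Credits, Instructor, Office, StudentID} — all of the relation — so {CourseID, Office} is a candidate key.
{CourseID, StudentID}⁺ = {CourseID, Credits, Instructor, Office, StudentID} — all of the relation — so {CourseID, StudentID} is a candidate key.
No proper subset of any of these is a key, and no other minimal superkey exists.

{CourseID, Office}, {CourseID, StudentID}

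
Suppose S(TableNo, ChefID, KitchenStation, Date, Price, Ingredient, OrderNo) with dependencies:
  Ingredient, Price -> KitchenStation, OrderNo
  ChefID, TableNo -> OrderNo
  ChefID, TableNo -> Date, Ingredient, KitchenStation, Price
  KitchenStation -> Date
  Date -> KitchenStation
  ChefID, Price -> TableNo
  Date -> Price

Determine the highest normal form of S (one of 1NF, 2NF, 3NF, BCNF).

2NF

Candidate keys: {ChefID, Date}, {ChefID, KitchenStation}, {ChefID, Price}, {ChefID, TableNo}. Prime attributes: {ChefID, Date, KitchenStation, Price, TableNo}.
For Ingredient, Price -> KitchenStation, OrderNo we have {Ingredient, Price}⁺ = {Date, Ingredient, KitchenStation, OrderNo, Price}; {Ingredient, Price} is not a superkey, so BCNF fails.
Ingredient, Price -> KitchenStation, OrderNo has non-prime {OrderNo} on the right and a non-superkey on the left, so 3NF fails.
No non-prime attribute depends on a proper subset of any candidate key, so 2NF holds.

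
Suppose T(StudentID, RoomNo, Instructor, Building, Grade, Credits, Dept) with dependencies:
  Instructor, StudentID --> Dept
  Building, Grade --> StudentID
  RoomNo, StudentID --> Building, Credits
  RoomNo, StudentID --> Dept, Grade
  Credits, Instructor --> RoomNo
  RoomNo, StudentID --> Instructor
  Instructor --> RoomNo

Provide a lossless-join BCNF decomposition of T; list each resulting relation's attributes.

Candidate keys of the original relation: {Building, Grade, Instructor}, {Building, Grade, RoomNo}, {Instructor, StudentID}, {RoomNo, StudentID}.
{Building, Credits, Dept, Grade, Instructor, RoomNo, StudentID}: {Building, Grade} determines {Building, Grade, StudentID} here but is not a superkey — split on Building, Grade --> StudentID, giving {Building, Grade, StudentID} and {Building, Credits, Dept, Grade, Instructor, RoomNo}.
{Building, Grade, StudentID} is in BCNF.
{Building, Credits, Dept, Grade, Instructor, RoomNo}: {Credits, Instructor} determines {Credits, Instructor, RoomNo} here but is not a superkey — split on Credits, Instructor --> RoomNo, giving {Credits, Instructor, RoomNo} and {Building, Credits, Dept, Grade, Instructor}.
{Credits, Instructor, RoomNo}: {Instructor} determines {Instructor, RoomNo} here but is not a superkey — split on Instructor --> RoomNo, giving {Instructor, RoomNo} and {Credits, Instructor}.
{Instructor, RoomNo} is in BCNF.
{Credits, Instructor} is in BCNF.
{Building, Credits, Dept, Grade, Instructor} is in BCNF.

{Building, Credits, Dept, Grade, Instructor}; {Building, Grade, StudentID}; {Instructor, RoomNo}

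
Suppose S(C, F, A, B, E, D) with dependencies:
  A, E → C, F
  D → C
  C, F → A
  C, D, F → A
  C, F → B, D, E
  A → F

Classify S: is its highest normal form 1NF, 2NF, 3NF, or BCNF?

3NF

Candidate keys: {A, C}, {A, D}, {A, E}, {C, F}, {D, F}. Prime attributes: {A, C, D, E, F}.
D → C: {D}⁺ = {C, D}, which is not all of the attributes, so the left side is not a superkey — BCNF is violated.
But every attribute on its right side ({C}) is prime, and the same holds for every other non-superkey FD, so 3NF still holds.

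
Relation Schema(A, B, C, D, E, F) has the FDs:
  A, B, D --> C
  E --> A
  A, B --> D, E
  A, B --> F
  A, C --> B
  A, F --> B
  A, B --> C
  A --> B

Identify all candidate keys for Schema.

{A}, {E}

{A}⁺ = {A, B, C, D, E, F} — all of the relation — so {A} is a candidate key.
{E}⁺ = {A, B, C, D, E, F} — all of the relation — so {E} is a candidate key.
Any other superkey properly contains one of these, so there are no further candidate keys.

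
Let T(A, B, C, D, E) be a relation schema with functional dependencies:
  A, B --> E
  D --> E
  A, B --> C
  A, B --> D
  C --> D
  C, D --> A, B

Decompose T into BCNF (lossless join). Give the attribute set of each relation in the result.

Candidate keys of the original relation: {A, B}, {C}.
{A, B, C, D, E}: {D} determines {D, E} here but is not a superkey — split on D --> E, giving {D, E} and {A, B, C, D}.
{D, E} has no BCNF violation.
{A, B, C, D} has no BCNF violation.

{A, B, C, D}; {D, E}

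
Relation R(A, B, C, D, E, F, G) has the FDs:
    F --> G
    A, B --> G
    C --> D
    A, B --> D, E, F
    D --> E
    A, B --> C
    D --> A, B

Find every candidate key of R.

Closure of {C} is {A, B, C, D, E, F, G}, the whole schema; {C} is a candidate key.
Closure of {D} is {A, B, C, D, E, F, G}, the whole schema; {D} is a candidate key.
Closure of {A, B} is {A, B, C, D, E, F, G}, the whole schema; {A, B} is a candidate key.
Any other superkey properly contains one of these, so there are no further candidate keys.

{A, B}, {C}, {D}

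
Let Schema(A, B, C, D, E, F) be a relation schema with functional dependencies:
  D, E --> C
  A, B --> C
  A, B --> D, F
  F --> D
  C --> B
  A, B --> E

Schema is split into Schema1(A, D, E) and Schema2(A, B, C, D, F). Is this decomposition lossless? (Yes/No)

The shared attributes are {A, D} and {A, D}⁺ = {A, D}.
The closure covers neither Schema1 nor Schema2 entirely; the join is not lossless.

No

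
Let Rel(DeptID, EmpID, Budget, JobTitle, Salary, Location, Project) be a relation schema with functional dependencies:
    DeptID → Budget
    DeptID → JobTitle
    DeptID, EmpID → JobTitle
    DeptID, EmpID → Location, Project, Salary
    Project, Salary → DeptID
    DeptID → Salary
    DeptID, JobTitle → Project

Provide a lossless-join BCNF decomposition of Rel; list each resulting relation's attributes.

{Budget, DeptID, JobTitle, Project, Salary}; {DeptID, EmpID, Location}

Candidate keys of the original relation: {DeptID, EmpID}, {EmpID, Project, Salary}.
Within {Budget, DeptID, EmpID, JobTitle, Location, Project, Salary}: {DeptID}⁺ ∩ {Budget, DeptID, EmpID, JobTitle, Location, Project, Salary} = {Budget, DeptID, JobTitle, Project, Salary}, not the whole set, so DeptID → Budget, JobTitle, Project, Salary violates BCNF; decompose into {Budget, DeptID, JobTitle, Project, Salary} and {DeptID, EmpID, Location}.
{Budget, DeptID, JobTitle, Project, Salary} is in BCNF.
{DeptID, EmpID, Location} is in BCNF.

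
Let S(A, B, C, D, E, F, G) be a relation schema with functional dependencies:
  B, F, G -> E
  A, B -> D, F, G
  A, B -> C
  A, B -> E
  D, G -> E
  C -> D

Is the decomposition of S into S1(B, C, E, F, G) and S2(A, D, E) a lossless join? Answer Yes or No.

Common attributes: {E}; their closure is {E}.
Neither S1 nor S2 is contained in that closure, so the decomposition is lossy.

No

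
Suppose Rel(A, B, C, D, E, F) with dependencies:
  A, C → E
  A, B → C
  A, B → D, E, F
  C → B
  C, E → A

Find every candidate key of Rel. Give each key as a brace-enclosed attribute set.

Closure of {A, B} is {A, B, C, D, E, F}, the whole schema; {A, B} is a candidate key.
Closure of {A, C} is {A, B, C, D, E, F}, the whole schema; {A, C} is a candidate key.
Closure of {C, E} is {A, B, C, D, E, F}, the whole schema; {C, E} is a candidate key.
Any other superkey properly contains one of these, so there are no further candidate keys.

{A, B}, {A, C}, {C, E}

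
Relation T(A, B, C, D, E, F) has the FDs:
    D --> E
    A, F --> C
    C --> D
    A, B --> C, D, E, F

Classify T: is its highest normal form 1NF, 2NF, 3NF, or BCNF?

2NF

Candidate key: {A, B}. Prime attributes: {A, B}.
D --> E breaks BCNF: {D}⁺ = {D, E}, so {D} is not a superkey.
Because {E} is non-prime and the left side of D --> E is not a superkey, the relation is not in 3NF.
No proper subset of a key has a non-prime attribute in its closure, so there is no partial dependency; 2NF holds.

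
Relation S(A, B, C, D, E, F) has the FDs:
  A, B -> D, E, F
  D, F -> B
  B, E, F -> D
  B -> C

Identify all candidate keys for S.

{A} never appears on the right of any FD, so every key must include it.
{A, B} is a candidate key since {A, B}⁺ = {A, B, C, D, E, F} covers every attribute.
{A, D, F} is a candidate key since {A, D, F}⁺ = {A, B, C, D, E, F} covers every attribute.
No proper subset of any of these is a key, and no other minimal superkey exists.

{A, B}, {A, D, F}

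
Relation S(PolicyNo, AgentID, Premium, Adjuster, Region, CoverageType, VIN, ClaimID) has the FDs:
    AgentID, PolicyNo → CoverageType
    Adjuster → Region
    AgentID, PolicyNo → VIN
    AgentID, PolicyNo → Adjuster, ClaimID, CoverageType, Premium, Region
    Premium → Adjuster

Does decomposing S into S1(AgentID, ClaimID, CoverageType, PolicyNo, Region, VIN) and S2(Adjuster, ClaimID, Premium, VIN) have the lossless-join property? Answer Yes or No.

No

The shared attributes are {ClaimID, VIN} and {ClaimID, VIN}⁺ = {ClaimID, VIN}.
The closure covers neither S1 nor S2 entirely; the join is not lossless.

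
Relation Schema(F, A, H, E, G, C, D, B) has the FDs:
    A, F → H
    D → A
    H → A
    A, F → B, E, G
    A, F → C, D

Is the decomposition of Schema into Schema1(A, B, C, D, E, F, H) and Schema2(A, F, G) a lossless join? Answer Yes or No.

Common attributes: {A, F}; their closure is {A, B, C, D, E, F, G, H}.
Schema1 is contained in that closure, so Schema1 ∩ Schema2 → Schema1 holds and the join is lossless.

Yes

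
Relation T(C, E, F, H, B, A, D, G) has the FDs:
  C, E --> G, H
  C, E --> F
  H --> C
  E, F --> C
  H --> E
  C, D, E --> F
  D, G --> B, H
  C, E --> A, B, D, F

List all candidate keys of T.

{H} is a candidate key since {H}⁺ = {A, B, C, D, E, F, G, H} covers every attribute.
{C, E} is a candidate key since {C, E}⁺ = {A, B, C, D, E, F, G, H} covers every attribute.
{D, G} is a candidate key since {D, G}⁺ = {A, B, C, D, E, F, G, H} covers every attribute.
{E, F} is a candidate key since {E, F}⁺ = {A, B, C, D, E, F, G, H} covers every attribute.
No proper subset of any of these is a key, and no other minimal superkey exists.

{C, E}, {D, G}, {E, F}, {H}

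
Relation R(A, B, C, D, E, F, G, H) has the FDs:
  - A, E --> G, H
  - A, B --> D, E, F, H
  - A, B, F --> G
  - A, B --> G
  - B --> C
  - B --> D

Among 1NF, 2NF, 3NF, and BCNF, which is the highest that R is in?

1NF

Candidate key: {A, B}. Prime attributes: {A, B}.
For A, E --> G, H we have {A, E}⁺ = {A, E, G, H}; {A, E} is not a superkey, so BCNF fails.
Because {G, H} are non-prime and the left side of A, E --> G, H is not a superkey, the relation is not in 3NF.
{B} is a proper subset of the key {A, B}, and {B}⁺ contains the non-prime attributes {C, D} — a partial dependency, so 2NF is violated.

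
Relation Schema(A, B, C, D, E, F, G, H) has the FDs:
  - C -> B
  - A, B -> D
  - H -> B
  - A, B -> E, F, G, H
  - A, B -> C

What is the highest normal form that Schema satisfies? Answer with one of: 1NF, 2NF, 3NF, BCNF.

Candidate keys: {A, B}, {A, C}, {A, H}. Prime attributes: {A, B, C, H}.
C -> B breaks BCNF: {C}⁺ = {B, C}, so {C} is not a superkey.
Its right-hand attributes {B} are all prime, as are those of every other non-superkey FD — the relation is in 3NF.

3NF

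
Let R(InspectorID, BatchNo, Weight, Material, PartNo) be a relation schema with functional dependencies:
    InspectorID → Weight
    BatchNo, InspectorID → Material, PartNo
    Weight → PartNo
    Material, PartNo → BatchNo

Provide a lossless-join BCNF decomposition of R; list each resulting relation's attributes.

Candidate keys of the original relation: {BatchNo, InspectorID}, {InspectorID, Material}.
Within {BatchNo, InspectorID, Material, PartNo, Weight}: {InspectorID}⁺ ∩ {BatchNo, InspectorID, Material, PartNo, Weight} = {InspectorID, PartNo, Weight}, not the whole set, so InspectorID → PartNo, Weight violates BCNF; decompose into {InspectorID, PartNo, Weight} and {BatchNo, InspectorID, Material}.
Within {InspectorID, PartNo, Weight}: {Weight}⁺ ∩ {InspectorID, PartNo, Weight} = {PartNo, Weight}, not the whole set, so Weight → PartNo violates BCNF; decompose into {PartNo, Weight} and {InspectorID, Weight}.
{PartNo, Weight} is in BCNF.
{InspectorID, Weight} is in BCNF.
{BatchNo, InspectorID, Material} is in BCNF.

{BatchNo, InspectorID, Material}; {InspectorID, Weight}; {PartNo, Weight}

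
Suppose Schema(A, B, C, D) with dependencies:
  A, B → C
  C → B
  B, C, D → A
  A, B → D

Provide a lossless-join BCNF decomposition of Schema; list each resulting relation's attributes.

Candidate keys of the original relation: {A, B}, {A, C}, {C, D}.
{A, B, C, D}: {C} determines {B, C} here but is not a superkey — split on C → B, giving {B, C} and {A, C, D}.
{B, C} has no BCNF violation.
{A, C, D} has no BCNF violation.

{A, C, D}; {B, C}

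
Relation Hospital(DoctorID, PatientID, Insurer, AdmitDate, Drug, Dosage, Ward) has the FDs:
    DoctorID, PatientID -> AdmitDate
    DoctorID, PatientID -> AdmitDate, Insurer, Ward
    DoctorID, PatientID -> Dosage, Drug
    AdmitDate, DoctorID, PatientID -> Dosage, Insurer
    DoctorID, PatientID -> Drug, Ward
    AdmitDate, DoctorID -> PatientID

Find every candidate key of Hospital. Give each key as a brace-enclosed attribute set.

{AdmitDate, DoctorID}, {DoctorID, PatientID}

Attributes never on any right-hand side: {DoctorID} — every candidate key must contain it.
{AdmitDate, DoctorID}⁺ = {AdmitDate, DoctorID, Dosage, Drug, Insurer, PatientID, Ward} — all of the relation — so {AdmitDate, DoctorID} is a candidate key.
{DoctorID, PatientID}⁺ = {AdmitDate, DoctorID, Dosage, Drug, Insurer, PatientID, Ward} — all of the relation — so {DoctorID, PatientID} is a candidate key.
No proper subset of any of these is a key, and no other minimal superkey exists.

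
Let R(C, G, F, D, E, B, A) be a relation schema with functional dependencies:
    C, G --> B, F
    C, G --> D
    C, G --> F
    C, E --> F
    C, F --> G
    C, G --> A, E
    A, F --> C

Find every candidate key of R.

{A, F}, {C, E}, {C, F}, {C, G}

{A, F}⁺ = {A, B, C, D, E, F, G} — all of the relation — so {A, F} is a candidate key.
{C, E}⁺ = {A, B, C, D, E, F, G} — all of the relation — so {C, E} is a candidate key.
{C, F}⁺ = {A, B, C, D, E, F, G} — all of the relation — so {C, F} is a candidate key.
{C, G}⁺ = {A, B, C, D, E, F, G} — all of the relation — so {C, G} is a candidate key.
Any other superkey properly contains one of these, so there are no further candidate keys.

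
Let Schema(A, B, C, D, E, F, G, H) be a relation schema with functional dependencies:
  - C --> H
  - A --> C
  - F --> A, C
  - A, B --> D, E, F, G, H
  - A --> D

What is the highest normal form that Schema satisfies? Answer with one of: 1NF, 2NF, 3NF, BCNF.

Candidate keys: {A, B}, {B, F}. Prime attributes: {A, B, F}.
For C --> H we have {C}⁺ = {C, H}; {C} is not a superkey, so BCNF fails.
C --> H determines the non-prime attribute {H} from a non-superkey — 3NF is violated.
The proper key subset {A} of {A, B} determines non-prime {C, D, H}, so the relation is not even in 2NF.

1NF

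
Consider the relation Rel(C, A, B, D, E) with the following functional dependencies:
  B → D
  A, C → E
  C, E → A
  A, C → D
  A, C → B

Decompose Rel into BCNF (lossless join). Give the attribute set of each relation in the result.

{A, B, C, E}; {B, D}

Candidate keys of the original relation: {A, C}, {C, E}.
{A, B, C, D, E}: {B} determines {B, D} here but is not a superkey — split on B → D, giving {B, D} and {A, B, C, E}.
{B, D} is in BCNF.
{A, B, C, E} is in BCNF.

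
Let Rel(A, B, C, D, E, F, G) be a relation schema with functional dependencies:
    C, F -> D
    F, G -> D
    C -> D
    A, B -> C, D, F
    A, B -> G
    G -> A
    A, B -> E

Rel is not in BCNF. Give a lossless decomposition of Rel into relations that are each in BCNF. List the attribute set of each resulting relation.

Candidate keys of the original relation: {A, B}, {B, G}.
{A, B, C, D, E, F, G}: {C, F} determines {C, D, F} here but is not a superkey — split on C, F -> D, giving {C, D, F} and {A, B, C, E, F, G}.
{C, D, F}: {C} determines {C, D} here but is not a superkey — split on C -> D, giving {C, D} and {C, F}.
{C, D} has no BCNF violation.
{C, F} has no BCNF violation.
{A, B, C, E, F, G}: {F, G} determines {A, F, G} here but is not a superkey — split on F, G -> A, giving {A, F, G} and {B, C, E, F, G}.
{A, F, G}: {G} determines {A, G} here but is not a superkey — split on G -> A, giving {A, G} and {F, G}.
{A, G} has no BCNF violation.
{F, G} has no BCNF violation.
{B, C, E, F, G} has no BCNF violation.

{A, G}; {B, C, E, F, G}; {C, D}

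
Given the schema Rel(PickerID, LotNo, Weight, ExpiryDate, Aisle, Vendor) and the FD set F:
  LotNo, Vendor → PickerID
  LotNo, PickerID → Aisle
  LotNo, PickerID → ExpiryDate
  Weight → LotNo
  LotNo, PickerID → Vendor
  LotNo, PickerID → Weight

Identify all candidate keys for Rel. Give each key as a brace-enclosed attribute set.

{LotNo, PickerID} is a candidate key since {LotNo, PickerID}⁺ = {Aisle, ExpiryDate, LotNo, PickerID, Vendor, Weight} covers every attribute.
{LotNo, Vendor} is a candidate key since {LotNo, Vendor}⁺ = {Aisle, ExpiryDate, LotNo, PickerID, Vendor, Weight} covers every attribute.
{PickerID, Weight} is a candidate key since {PickerID, Weight}⁺ = {Aisle, ExpiryDate, LotNo, PickerID, Vendor, Weight} covers every attribute.
{Vendor, Weight} is a candidate key since {Vendor, Weight}⁺ = {Aisle, ExpiryDate, LotNo, PickerID, Vendor, Weight} covers every attribute.
No proper subset of any of these is a key, and no other minimal superkey exists.

{LotNo, PickerID}, {LotNo, Vendor}, {PickerID, Weight}, {Vendor, Weight}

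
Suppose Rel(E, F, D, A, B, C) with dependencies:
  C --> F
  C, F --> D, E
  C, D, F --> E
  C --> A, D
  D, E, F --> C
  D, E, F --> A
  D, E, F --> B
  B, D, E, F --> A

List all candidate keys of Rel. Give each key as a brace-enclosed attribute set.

{C}, {D, E, F}

{C}⁺ = {A, B, C, D, E, F} — all of the relation — so {C} is a candidate key.
{D, E, F}⁺ = {A, B, C, D, E, F} — all of the relation — so {D, E, F} is a candidate key.
No proper subset of any of these is a key, and no other minimal superkey exists.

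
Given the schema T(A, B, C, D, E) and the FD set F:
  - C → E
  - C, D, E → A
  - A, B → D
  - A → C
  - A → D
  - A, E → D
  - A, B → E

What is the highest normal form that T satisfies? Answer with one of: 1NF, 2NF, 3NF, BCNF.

1NF

Candidate keys: {A, B}, {B, C, D}. Prime attributes: {A, B, C, D}.
C → E: {C}⁺ = {C, E}, which is not all of the attributes, so the left side is not a superkey — BCNF is violated.
C → E has non-prime {E} on the right and a non-superkey on the left, so 3NF fails.
The proper key subset {A} of {A, B} determines non-prime {E}, so the relation is not even in 2NF.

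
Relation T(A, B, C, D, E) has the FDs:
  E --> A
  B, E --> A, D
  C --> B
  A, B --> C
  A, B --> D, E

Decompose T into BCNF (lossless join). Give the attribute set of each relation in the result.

Candidate keys of the original relation: {A, B}, {A, C}, {B, E}, {C, E}.
In {A, B, C, D, E}, {E} is not a superkey ({E}⁺ restricted to this set is {A, E}), so split on E --> A into {A, E} and {B, C, D, E}.
{A, E}: every determinant is a superkey — BCNF.
In {B, C, D, E}, {C} is not a superkey ({C}⁺ restricted to this set is {B, C}), so split on C --> B into {B, C} and {C, D, E}.
{B, C}: every determinant is a superkey — BCNF.
{C, D, E}: every determinant is a superkey — BCNF.

{A, E}; {B, C}; {C, D, E}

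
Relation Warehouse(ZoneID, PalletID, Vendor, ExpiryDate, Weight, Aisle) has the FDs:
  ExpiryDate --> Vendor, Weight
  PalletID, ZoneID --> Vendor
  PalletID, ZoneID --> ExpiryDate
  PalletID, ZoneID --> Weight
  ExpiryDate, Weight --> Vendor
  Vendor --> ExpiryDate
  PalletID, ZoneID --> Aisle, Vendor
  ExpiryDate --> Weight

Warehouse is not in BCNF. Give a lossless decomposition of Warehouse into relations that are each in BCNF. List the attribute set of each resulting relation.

Candidate key of the original relation: {PalletID, ZoneID}.
Within {Aisle, ExpiryDate, PalletID, Vendor, Weight, ZoneID}: {ExpiryDate}⁺ ∩ {Aisle, ExpiryDate, PalletID, Vendor, Weight, ZoneID} = {ExpiryDate, Vendor, Weight}, not the whole set, so ExpiryDate --> Vendor, Weight violates BCNF; decompose into {ExpiryDate, Vendor, Weight} and {Aisle, ExpiryDate, PalletID, ZoneID}.
{ExpiryDate, Vendor, Weight} has no BCNF violation.
{Aisle, ExpiryDate, PalletID, ZoneID} has no BCNF violation.

{Aisle, ExpiryDate, PalletID, ZoneID}; {ExpiryDate, Vendor, Weight}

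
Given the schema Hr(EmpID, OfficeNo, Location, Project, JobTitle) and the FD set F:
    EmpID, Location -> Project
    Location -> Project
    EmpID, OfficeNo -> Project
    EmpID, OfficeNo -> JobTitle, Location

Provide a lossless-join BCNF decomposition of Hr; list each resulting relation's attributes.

Candidate key of the original relation: {EmpID, OfficeNo}.
{EmpID, JobTitle, Location, OfficeNo, Project}: {EmpID, Location} determines {EmpID, Location, Project} here but is not a superkey — split on EmpID, Location -> Project, giving {EmpID, Location, Project} and {EmpID, JobTitle, Location, OfficeNo}.
{EmpID, Location, Project}: {Location} determines {Location, Project} here but is not a superkey — split on Location -> Project, giving {Location, Project} and {EmpID, Location}.
{Location, Project}: every determinant is a superkey — BCNF.
{EmpID, Location}: every determinant is a superkey — BCNF.
{EmpID, JobTitle, Location, OfficeNo}: every determinant is a superkey — BCNF.

{EmpID, JobTitle, Location, OfficeNo}; {Location, Project}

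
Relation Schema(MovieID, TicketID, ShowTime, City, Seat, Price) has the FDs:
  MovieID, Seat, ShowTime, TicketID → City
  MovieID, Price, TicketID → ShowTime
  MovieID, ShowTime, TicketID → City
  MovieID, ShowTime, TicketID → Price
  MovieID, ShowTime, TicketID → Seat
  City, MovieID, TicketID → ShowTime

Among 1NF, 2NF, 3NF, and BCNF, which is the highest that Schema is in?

Candidate keys: {City, MovieID, TicketID}, {MovieID, Price, TicketID}, {MovieID, ShowTime, TicketID}. Prime attributes: {City, MovieID, Price, ShowTime, TicketID}.
The left-hand side of every FD is a superkey, so BCNF is satisfied.

BCNF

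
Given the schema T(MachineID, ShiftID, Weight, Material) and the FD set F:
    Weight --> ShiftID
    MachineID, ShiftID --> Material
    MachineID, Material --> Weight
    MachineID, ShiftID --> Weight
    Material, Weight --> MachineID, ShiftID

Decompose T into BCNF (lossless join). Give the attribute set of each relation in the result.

{MachineID, Material, Weight}; {ShiftID, Weight}

Candidate keys of the original relation: {MachineID, Material}, {MachineID, ShiftID}, {MachineID, Weight}, {Material, Weight}.
{MachineID, Material, ShiftID, Weight}: {Weight} determines {ShiftID, Weight} here but is not a superkey — split on Weight --> ShiftID, giving {ShiftID, Weight} and {MachineID, Material, Weight}.
{ShiftID, Weight} is in BCNF.
{MachineID, Material, Weight} is in BCNF.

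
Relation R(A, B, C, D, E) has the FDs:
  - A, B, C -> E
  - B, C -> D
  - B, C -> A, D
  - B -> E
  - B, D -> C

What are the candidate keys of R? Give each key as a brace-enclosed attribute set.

{B} never appears on the right of any FD, so every key must include it.
Closure of {B, C} is {A, B, C, D, E}, the whole schema; {B, C} is a candidate key.
Closure of {B, D} is {A, B, C, D, E}, the whole schema; {B, D} is a candidate key.
Any other superkey properly contains one of these, so there are no further candidate keys.

{B, C}, {B, D}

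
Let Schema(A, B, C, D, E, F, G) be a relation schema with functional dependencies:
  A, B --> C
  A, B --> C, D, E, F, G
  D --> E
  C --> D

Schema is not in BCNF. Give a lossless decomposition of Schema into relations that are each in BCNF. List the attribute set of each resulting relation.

{A, B, C, F, G}; {C, D}; {D, E}

Candidate key of the original relation: {A, B}.
Within {A, B, C, D, E, F, G}: {D}⁺ ∩ {A, B, C, D, E, F, G} = {D, E}, not the whole set, so D --> E violates BCNF; decompose into {D, E} and {A, B, C, D, F, G}.
{D, E}: every determinant is a superkey — BCNF.
Within {A, B, C, D, F, G}: {C}⁺ ∩ {A, B, C, D, F, G} = {C, D}, not the whole set, so C --> D violates BCNF; decompose into {C, D} and {A, B, C, F, G}.
{C, D}: every determinant is a superkey — BCNF.
{A, B, C, F, G}: every determinant is a superkey — BCNF.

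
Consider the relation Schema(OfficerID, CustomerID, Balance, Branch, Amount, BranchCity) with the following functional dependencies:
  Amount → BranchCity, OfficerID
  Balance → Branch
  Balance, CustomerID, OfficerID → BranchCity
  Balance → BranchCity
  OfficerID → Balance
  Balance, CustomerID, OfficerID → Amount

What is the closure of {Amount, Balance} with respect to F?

Start with {Amount, Balance}.
Amount → BranchCity, OfficerID applies; add {BranchCity, OfficerID} → now {Amount, Balance, BranchCity, OfficerID}.
Balance → Branch applies; add {Branch} → now {Amount, Balance, Branch, BranchCity, OfficerID}.
No further FD applies.

{Amount, Balance, Branch, BranchCity, OfficerID}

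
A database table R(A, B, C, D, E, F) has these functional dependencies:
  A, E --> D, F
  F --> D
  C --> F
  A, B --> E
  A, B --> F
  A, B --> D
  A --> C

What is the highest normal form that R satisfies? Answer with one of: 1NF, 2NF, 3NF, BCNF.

Candidate key: {A, B}. Prime attributes: {A, B}.
A, E --> D, F: {A, E}⁺ = {A, C, D, E, F}, which is not all of the attributes, so the left side is not a superkey — BCNF is violated.
Because {D, F} are non-prime and the left side of A, E --> D, F is not a superkey, the relation is not in 3NF.
The proper key subset {A} of {A, B} determines non-prime {C, D, F}, so the relation is not even in 2NF.

1NF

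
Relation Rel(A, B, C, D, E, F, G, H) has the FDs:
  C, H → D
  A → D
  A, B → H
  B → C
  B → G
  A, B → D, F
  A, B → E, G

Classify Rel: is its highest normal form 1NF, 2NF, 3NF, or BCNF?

Candidate key: {A, B}. Prime attributes: {A, B}.
C, H → D breaks BCNF: {C, H}⁺ = {C, D, H}, so {C, H} is not a superkey.
Because {D} is non-prime and the left side of C, H → D is not a superkey, the relation is not in 3NF.
Since {A} ⊂ {A, B} and {A}⁺ ⊇ {D} with {D} non-prime, there is a partial dependency; 2NF fails.

1NF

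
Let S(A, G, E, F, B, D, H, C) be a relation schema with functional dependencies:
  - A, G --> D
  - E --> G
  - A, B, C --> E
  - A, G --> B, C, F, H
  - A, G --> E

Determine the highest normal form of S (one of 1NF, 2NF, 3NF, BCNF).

3NF

Candidate keys: {A, B, C}, {A, E}, {A, G}. Prime attributes: {A, B, C, E, G}.
For E --> G we have {E}⁺ = {E, G}; {E} is not a superkey, so BCNF fails.
Its right-hand attributes {G} are all prime, as are those of every other non-superkey FD — the relation is in 3NF.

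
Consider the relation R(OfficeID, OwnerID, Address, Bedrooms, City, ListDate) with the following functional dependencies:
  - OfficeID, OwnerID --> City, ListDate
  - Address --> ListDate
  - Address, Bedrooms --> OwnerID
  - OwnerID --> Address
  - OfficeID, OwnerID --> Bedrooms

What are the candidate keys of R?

Attributes never on any right-hand side: {OfficeID} — every candidate key must contain it.
{OfficeID, OwnerID}⁺ = {Address, Bedrooms, City, ListDate, OfficeID, OwnerID} — all of the relation — so {OfficeID, OwnerID} is a candidate key.
{Address, Bedrooms, OfficeID}⁺ = {Address, Bedrooms, City, ListDate, OfficeID, OwnerID} — all of the relation — so {Address, Bedrooms, OfficeID} is a candidate key.
These are minimal and exhaustive — every other superkey contains one of them.

{Address, Bedrooms, OfficeID}, {OfficeID, OwnerID}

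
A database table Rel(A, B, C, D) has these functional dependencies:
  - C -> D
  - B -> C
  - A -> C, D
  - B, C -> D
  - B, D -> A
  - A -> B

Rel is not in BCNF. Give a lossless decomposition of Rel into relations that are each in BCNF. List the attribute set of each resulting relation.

Candidate keys of the original relation: {A}, {B}.
{A, B, C, D}: {C} determines {C, D} here but is not a superkey — split on C -> D, giving {C, D} and {A, B, C}.
{C, D} has no BCNF violation.
{A, B, C} has no BCNF violation.

{A, B, C}; {C, D}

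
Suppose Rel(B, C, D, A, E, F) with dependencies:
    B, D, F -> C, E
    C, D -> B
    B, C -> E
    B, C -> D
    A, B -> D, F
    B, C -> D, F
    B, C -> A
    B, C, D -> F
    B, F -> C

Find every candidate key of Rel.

{A, B}⁺ = {A, B, C, D, E, F}, which is every attribute, so {A, B} is a candidate key.
{B, C}⁺ = {A, B, C, D, E, F}, which is every attribute, so {B, C} is a candidate key.
{B, F}⁺ = {A, B, C, D, E, F}, which is every attribute, so {B, F} is a candidate key.
{C, D}⁺ = {A, B, C, D, E, F}, which is every attribute, so {C, D} is a candidate key.
No proper subset of any of these is a key, and no other minimal superkey exists.

{A, B}, {B, C}, {B, F}, {C, D}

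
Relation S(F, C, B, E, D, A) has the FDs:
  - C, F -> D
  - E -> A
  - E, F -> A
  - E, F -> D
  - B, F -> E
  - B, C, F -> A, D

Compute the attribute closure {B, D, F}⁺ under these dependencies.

{A, B, D, E, F}

Start with {B, D, F}.
B, F -> E applies; add {E} → now {B, D, E, F}.
E -> A applies; add {A} → now {A, B, D, E, F}.
No further FD applies.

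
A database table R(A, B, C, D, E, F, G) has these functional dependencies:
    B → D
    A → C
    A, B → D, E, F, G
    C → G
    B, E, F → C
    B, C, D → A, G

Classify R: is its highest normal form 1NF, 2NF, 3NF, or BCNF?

Candidate keys: {A, B}, {B, C}, {B, E, F}. Prime attributes: {A, B, C, E, F}.
B → D: {B}⁺ = {B, D}, which is not all of the attributes, so the left side is not a superkey — BCNF is violated.
Because {D} is non-prime and the left side of B → D is not a superkey, the relation is not in 3NF.
{A} is a proper subset of the key {A, B}, and {A}⁺ contains the non-prime attribute {G} — a partial dependency, so 2NF is violated.

1NF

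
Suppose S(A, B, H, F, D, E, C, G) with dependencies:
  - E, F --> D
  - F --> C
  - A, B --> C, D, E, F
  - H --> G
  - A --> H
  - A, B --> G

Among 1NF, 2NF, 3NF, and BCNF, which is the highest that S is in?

Candidate key: {A, B}. Prime attributes: {A, B}.
For E, F --> D we have {E, F}⁺ = {C, D, E, F}; {E, F} is not a superkey, so BCNF fails.
E, F --> D determines the non-prime attribute {D} from a non-superkey — 3NF is violated.
The proper key subset {A} of {A, B} determines non-prime {G, H}, so the relation is not even in 2NF.

1NF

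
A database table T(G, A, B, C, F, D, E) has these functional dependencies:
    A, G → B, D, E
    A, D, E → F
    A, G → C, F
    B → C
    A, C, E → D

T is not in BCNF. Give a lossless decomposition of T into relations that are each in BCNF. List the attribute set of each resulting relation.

Candidate key of the original relation: {A, G}.
Within {A, B, C, D, E, F, G}: {A, D, E}⁺ ∩ {A, B, C, D, E, F, G} = {A, D, E, F}, not the whole set, so A, D, E → F violates BCNF; decompose into {A, D, E, F} and {A, B, C, D, E, G}.
{A, D, E, F} is in BCNF.
Within {A, B, C, D, E, G}: {B}⁺ ∩ {A, B, C, D, E, G} = {B, C}, not the whole set, so B → C violates BCNF; decompose into {B, C} and {A, B, D, E, G}.
{B, C} is in BCNF.
Within {A, B, D, E, G}: {A, B, E}⁺ ∩ {A, B, D, E, G} = {A, B, D, E}, not the whole set, so A, B, E → D violates BCNF; decompose into {A, B, D, E} and {A, B, E, G}.
{A, B, D, E} is in BCNF.
{A, B, E, G} is in BCNF.

{A, B, D, E}; {A, B, E, G}; {A, D, E, F}; {B, C}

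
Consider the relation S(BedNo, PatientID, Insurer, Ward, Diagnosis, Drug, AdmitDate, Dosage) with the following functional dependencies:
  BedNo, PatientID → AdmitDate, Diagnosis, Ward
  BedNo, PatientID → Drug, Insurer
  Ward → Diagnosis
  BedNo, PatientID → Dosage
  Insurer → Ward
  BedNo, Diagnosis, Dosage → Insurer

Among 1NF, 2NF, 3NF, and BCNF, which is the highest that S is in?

Candidate key: {BedNo, PatientID}. Prime attributes: {BedNo, PatientID}.
For Ward → Diagnosis we have {Ward}⁺ = {Diagnosis, Ward}; {Ward} is not a superkey, so BCNF fails.
Ward → Diagnosis has non-prime {Diagnosis} on the right and a non-superkey on the left, so 3NF fails.
No proper subset of a key has a non-prime attribute in its closure, so there is no partial dependency; 2NF holds.

2NF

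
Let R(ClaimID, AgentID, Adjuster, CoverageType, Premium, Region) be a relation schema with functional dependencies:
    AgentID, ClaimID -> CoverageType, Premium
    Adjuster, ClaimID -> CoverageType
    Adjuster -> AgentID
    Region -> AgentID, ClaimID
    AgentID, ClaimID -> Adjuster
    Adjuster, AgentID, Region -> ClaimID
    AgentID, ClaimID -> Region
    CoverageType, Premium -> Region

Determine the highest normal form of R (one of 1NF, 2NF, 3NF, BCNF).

Candidate keys: {Adjuster, ClaimID}, {AgentID, ClaimID}, {CoverageType, Premium}, {Region}. Prime attributes: {Adjuster, AgentID, ClaimID, CoverageType, Premium, Region}.
For Adjuster -> AgentID we have {Adjuster}⁺ = {Adjuster, AgentID}; {Adjuster} is not a superkey, so BCNF fails.
Since {AgentID} ⊆ prime attributes and every other non-superkey FD also has a prime right side, the schema is in 3NF.

3NF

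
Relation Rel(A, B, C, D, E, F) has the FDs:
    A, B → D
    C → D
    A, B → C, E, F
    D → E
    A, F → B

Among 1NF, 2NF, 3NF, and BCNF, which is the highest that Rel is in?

Candidate keys: {A, B}, {A, F}. Prime attributes: {A, B, F}.
C → D: {C}⁺ = {C, D, E}, which is not all of the attributes, so the left side is not a superkey — BCNF is violated.
C → D determines the non-prime attribute {D} from a non-superkey — 3NF is violated.
No non-prime attribute depends on a proper subset of any candidate key, so 2NF holds.

2NF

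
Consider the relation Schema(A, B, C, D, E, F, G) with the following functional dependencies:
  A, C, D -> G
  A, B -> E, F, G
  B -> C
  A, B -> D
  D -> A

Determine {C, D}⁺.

{A, C, D, G}

Start with {C, D}.
D -> A applies; add {A} → now {A, C, D}.
A, C, D -> G applies; add {G} → now {A, C, D, G}.
No further FD applies.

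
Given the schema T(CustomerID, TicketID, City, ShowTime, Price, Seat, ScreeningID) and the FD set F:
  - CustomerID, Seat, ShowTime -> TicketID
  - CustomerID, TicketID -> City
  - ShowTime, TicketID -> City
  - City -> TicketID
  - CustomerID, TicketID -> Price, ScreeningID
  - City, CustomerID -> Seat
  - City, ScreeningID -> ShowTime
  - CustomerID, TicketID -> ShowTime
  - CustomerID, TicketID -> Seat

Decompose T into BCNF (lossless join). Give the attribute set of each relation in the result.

{City, ShowTime}; {City, TicketID}; {CustomerID, Price, ScreeningID, Seat, ShowTime, TicketID}

Candidate keys of the original relation: {City, CustomerID}, {CustomerID, Seat, ShowTime}, {CustomerID, TicketID}.
In {City, CustomerID, Price, ScreeningID, Seat, ShowTime, TicketID}, {ShowTime, TicketID} is not a superkey ({ShowTime, TicketID}⁺ restricted to this set is {City, ShowTime, TicketID}), so split on ShowTime, TicketID -> City into {City, ShowTime, TicketID} and {CustomerID, Price, ScreeningID, Seat, ShowTime, TicketID}.
In {City, ShowTime, TicketID}, {City} is not a superkey ({City}⁺ restricted to this set is {City, TicketID}), so split on City -> TicketID into {City, TicketID} and {City, ShowTime}.
{City, TicketID}: every determinant is a superkey — BCNF.
{City, ShowTime}: every determinant is a superkey — BCNF.
{CustomerID, Price, ScreeningID, Seat, ShowTime, TicketID}: every determinant is a superkey — BCNF.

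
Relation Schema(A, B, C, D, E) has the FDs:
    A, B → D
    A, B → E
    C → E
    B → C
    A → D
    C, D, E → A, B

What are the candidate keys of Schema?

{A, B}⁺ = {A, B, C, D, E}, which is every attribute, so {A, B} is a candidate key.
{A, C}⁺ = {A, B, C, D, E}, which is every attribute, so {A, C} is a candidate key.
{B, D}⁺ = {A, B, C, D, E}, which is every attribute, so {B, D} is a candidate key.
{C, D}⁺ = {A, B, C, D, E}, which is every attribute, so {C, D} is a candidate key.
Any other superkey properly contains one of these, so there are no further candidate keys.

{A, B}, {A, C}, {B, D}, {C, D}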